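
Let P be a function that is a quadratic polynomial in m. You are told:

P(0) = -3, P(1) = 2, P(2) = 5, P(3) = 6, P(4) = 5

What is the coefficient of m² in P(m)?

First differences: 5, 3, 1, -1. Second differences: -2, -2, -2.
Level-2 differences are constant, so P has degree 2.
Fitting a degree-2 polynomial gives P(m) = -m² + 6m - 3.
The coefficient of m² is -1.

-1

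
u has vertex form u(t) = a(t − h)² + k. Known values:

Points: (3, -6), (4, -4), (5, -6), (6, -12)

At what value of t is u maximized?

First differences 2, -2, -6; second difference -4 = 2a, so a = -2.
Expanding, the t-coefficient is −2ah = 4h; matching it to the data gives h = 4, and then k = -4.
So u(t) = -2(t − 4)² − 4.
Hence h = 4.

4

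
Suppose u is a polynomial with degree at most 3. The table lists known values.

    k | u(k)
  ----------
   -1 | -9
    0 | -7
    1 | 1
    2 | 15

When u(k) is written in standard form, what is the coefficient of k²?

First differences: 2, 8, 14. Second differences: 6, 6.
Level-2 differences are constant, so u has degree 2.
Fitting a degree-2 polynomial gives u(k) = 3k² + 5k - 7.
The coefficient of k² is 3.

3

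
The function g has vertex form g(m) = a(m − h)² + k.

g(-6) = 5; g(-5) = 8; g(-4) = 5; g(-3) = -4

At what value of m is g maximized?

-5

First differences 3, -3, -9; second difference -6 = 2a, so a = -3.
Expanding, the m-coefficient is −2ah = 6h; matching it to the data gives h = -5, and then k = 8.
So g(m) = -3(m + 5)² + 8.
Hence h = -5.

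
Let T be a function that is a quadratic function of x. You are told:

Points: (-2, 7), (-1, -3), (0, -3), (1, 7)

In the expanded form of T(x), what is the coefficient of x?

5

First differences: -10, 0, 10. Second differences: 10, 10.
Level-2 differences are constant, so T has degree 2.
Fitting a degree-2 polynomial gives T(x) = 5x² + 5x - 3.
The coefficient of x is 5.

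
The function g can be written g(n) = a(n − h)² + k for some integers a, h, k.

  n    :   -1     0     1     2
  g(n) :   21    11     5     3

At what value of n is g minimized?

2

First differences -10, -6, -2; second difference 4 = 2a, so a = 2.
Expanding, the n-coefficient is −2ah = -4h; matching it to the data gives h = 2, and then k = 3.
So g(n) = 2(n − 2)² + 3.
Hence h = 2.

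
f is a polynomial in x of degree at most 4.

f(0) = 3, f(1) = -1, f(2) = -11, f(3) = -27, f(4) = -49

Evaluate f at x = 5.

-77

Write f(x) = ax^4 + bx³ + cx² + dx + e; the 5 given values yield a linear system in the 5 coefficients.
Solving, the top 2 coefficients vanish, and f(x) = -3x² - x + 3.
Then f(5) = -77.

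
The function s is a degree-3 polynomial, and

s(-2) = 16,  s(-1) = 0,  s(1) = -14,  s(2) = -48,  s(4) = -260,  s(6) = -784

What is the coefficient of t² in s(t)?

Write s(t) = at³ + bt² + ct + d; the 6 given values yield a linear system in the 4 coefficients.
Solving, s(t) = -3t³ - 3t² - 4t - 4.
The coefficient of t² is -3.

-3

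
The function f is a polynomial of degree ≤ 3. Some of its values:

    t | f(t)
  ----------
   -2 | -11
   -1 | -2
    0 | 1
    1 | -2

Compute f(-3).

-26

First differences: 9, 3, -3. Second differences: -6, -6.
Level-2 differences are constant, so f has degree 2.
Fitting a degree-2 polynomial gives f(t) = -3t² + 1.
Then f(-3) = -26.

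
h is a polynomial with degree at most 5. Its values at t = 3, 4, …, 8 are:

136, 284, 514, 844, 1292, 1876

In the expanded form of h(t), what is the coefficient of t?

2

Write h(t) = at^5 + bt^4 + ct³ + dt² + et + p; the 6 given values yield a linear system in the 6 coefficients.
Solving, the top 2 coefficients vanish, and h(t) = 3t³ + 5t² + 2t + 4.
The coefficient of t is 2.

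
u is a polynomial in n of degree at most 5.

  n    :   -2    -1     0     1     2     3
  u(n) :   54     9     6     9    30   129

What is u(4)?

First differences: -45, -3, 3, 21, 99. Second differences: 42, 6, 18, 78. Third differences: -36, 12, 60. Fourth differences: 48, 48.
Level-4 differences are constant, so u has degree 4.
Fitting a degree-4 polynomial gives u(n) = 2n^4 - 2n³ + n² + 2n + 6.
Then u(4) = 414.

414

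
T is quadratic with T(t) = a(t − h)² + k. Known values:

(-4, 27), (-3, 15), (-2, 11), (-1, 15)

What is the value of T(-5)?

47

First differences -12, -4, 4; second difference 8 = 2a, so a = 4.
Expanding, the t-coefficient is −2ah = -8h; matching it to the data gives h = -2, and then k = 11.
So T(t) = 4(t + 2)² + 11.
T(-5) = 4·(-3)² + 11 = 47.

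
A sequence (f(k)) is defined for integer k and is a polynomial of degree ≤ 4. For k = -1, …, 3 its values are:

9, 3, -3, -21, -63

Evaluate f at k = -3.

69

First differences: -6, -6, -18, -42. Second differences: 0, -12, -24. Third differences: -12, -12.
Level-3 differences are constant, so f has degree 3.
Fitting a degree-3 polynomial gives f(k) = -2k³ - 4k + 3.
Then f(-3) = 69.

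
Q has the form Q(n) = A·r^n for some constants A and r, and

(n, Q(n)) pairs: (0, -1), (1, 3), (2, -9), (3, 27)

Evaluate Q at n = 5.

Consecutive ratio: 3/(-1) = -3, and -9/3 = -3, so r = -3.
Then A·(-3)^0 = -1 gives A = -1, and Q(n) = -1·(-3)^n.
Q(5) = -1·(-3)^5 = 243.

243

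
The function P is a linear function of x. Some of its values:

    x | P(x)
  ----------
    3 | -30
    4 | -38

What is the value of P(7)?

-62

Write P(x) = ax + b; the 2 given values yield a linear system in the 2 coefficients.
Solving, P(x) = -8x - 6.
Then P(7) = -62.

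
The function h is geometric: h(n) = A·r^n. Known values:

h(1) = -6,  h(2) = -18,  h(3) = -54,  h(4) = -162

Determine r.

Consecutive ratio: -18/(-6) = 3, and -54/(-18) = 3, so r = 3.
Then A·3^1 = -6 gives A = -2, and h(n) = -2·3^n.

3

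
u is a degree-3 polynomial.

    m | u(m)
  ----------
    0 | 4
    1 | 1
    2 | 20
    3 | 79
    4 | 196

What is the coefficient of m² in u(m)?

2

First differences: -3, 19, 59, 117. Second differences: 22, 40, 58. Third differences: 18, 18.
Level-3 differences are constant, so u has degree 3.
Fitting a degree-3 polynomial gives u(m) = 3m³ + 2m² - 8m + 4.
The coefficient of m² is 2.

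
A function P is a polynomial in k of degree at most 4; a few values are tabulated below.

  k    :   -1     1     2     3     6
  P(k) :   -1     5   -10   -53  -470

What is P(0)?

4

Write P(k) = ak^4 + bk³ + ck² + dk + e; the 5 given values yield a linear system in the 5 coefficients.
Solving, the leading coefficient vanishes, and P(k) = -2k³ - 2k² + 5k + 4.
Then P(0) = 4.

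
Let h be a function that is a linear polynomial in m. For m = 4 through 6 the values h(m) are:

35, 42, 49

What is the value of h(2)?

21

Write h(m) = am + b; the 3 given values yield a linear system in the 2 coefficients.
Solving, h(m) = 7m + 7.
Then h(2) = 21.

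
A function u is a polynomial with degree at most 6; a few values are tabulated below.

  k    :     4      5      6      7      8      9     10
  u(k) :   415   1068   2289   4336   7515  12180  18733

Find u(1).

4

First differences: 653, 1221, 2047, 3179, 4665, 6553. Second differences: 568, 826, 1132, 1486, 1888. Third differences: 258, 306, 354, 402. Fourth differences: 48, 48, 48.
Level-4 differences are constant, so u has degree 4.
Fitting a degree-4 polynomial gives u(k) = 2k^4 - k³ - 3k² + 3k + 3.
Then u(1) = 4.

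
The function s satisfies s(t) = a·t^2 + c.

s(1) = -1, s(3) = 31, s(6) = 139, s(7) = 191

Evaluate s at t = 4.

59

From s(1) = -1 and s(3) = 31: 1a + c = -1 and 9a + c = 31.
Subtracting: 8a = 32, so a = 4; then c = -1 − 4·1 = -5.
So s(t) = 4t² − 5, and s(4) = 59.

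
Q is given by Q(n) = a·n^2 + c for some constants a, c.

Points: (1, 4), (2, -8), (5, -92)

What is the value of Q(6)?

-136

From Q(1) = 4 and Q(2) = -8: 1a + c = 4 and 4a + c = -8.
Subtracting: 3a = -12, so a = -4; then c = 4 − (-4)·1 = 8.
So Q(n) = -4n² + 8, and Q(6) = -136.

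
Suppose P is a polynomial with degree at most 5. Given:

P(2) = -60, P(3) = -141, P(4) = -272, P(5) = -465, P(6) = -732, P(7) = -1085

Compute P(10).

-2780

Write P(k) = ak^5 + bk^4 + ck³ + dk² + ek + p; the 6 given values yield a linear system in the 6 coefficients.
Solving, the top 2 coefficients vanish, and P(k) = -2k³ - 7k² - 8k.
Then P(10) = -2780.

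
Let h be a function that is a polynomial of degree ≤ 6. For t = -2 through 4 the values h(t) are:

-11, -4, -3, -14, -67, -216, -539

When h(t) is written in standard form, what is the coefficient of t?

Write h(t) = at^6 + bt^5 + ct^4 + dt³ + et² + pt + q; the 7 given values yield a linear system in the 7 coefficients.
Solving, the top 2 coefficients vanish, and h(t) = -t^4 - 3t³ - 5t² - 2t - 3.
The coefficient of t is -2.

-2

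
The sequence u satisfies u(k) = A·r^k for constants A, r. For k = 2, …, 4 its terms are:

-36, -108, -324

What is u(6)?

-2916

Consecutive ratio: -108/(-36) = 3, and -324/(-108) = 3, so r = 3.
Then A·3^2 = -36 gives A = -4, and u(k) = -4·3^k.
u(6) = -4·3^6 = -2916.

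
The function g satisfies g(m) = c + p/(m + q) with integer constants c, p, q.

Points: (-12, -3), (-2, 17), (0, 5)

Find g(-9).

-4

(g(m) − c)(m + q) = p for each data point; the three points give a linear system in c and q, then p follows.
Solving: c = -1, q = 3, p = 18, so g(m) = -1 + 18/(m + 3).
Then g(-9) = -1 + 18/(-6) = -4.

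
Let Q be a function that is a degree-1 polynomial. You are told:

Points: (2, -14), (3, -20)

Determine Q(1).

Write Q(t) = at + b; the 2 given values yield a linear system in the 2 coefficients.
Solving, Q(t) = -6t - 2.
Then Q(1) = -8.

-8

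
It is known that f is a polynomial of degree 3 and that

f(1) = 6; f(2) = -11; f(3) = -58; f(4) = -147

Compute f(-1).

-2

Write f(t) = at³ + bt² + ct + d; the 4 given values yield a linear system in the 4 coefficients.
Solving, f(t) = -2t³ - 3t² + 6t + 5.
Then f(-1) = -2.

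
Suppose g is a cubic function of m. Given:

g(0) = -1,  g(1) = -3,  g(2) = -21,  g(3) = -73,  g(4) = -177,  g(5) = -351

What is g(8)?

-1473

First differences: -2, -18, -52, -104, -174. Second differences: -16, -34, -52, -70. Third differences: -18, -18, -18.
Level-3 differences are constant, so g has degree 3.
Fitting a degree-3 polynomial gives g(m) = -3m³ + m² - 1.
Then g(8) = -1473.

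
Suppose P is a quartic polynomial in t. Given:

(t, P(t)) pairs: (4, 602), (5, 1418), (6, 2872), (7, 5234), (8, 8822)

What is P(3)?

Write P(t) = at^4 + bt³ + ct² + dt + e; the 5 given values yield a linear system in the 5 coefficients.
Solving, P(t) = 2t^4 + t³ + 2t² - t - 2.
Then P(3) = 202.

202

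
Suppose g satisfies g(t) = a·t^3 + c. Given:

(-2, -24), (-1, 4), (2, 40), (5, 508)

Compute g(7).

From g(-2) = -24 and g(-1) = 4: -8a + c = -24 and -1a + c = 4.
Subtracting: 7a = 28, so a = 4; then c = -24 − 4·(-8) = 8.
So g(t) = 4t³ + 8, and g(7) = 1380.

1380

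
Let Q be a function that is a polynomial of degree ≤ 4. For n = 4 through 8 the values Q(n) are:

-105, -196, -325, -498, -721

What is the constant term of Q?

-1

First differences: -91, -129, -173, -223. Second differences: -38, -44, -50. Third differences: -6, -6.
Level-3 differences are constant, so Q has degree 3.
Fitting a degree-3 polynomial gives Q(n) = -n³ - 4n² + 6n - 1.
The constant term is Q(0) = -1.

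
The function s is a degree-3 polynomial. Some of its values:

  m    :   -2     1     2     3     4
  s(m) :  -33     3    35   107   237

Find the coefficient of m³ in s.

Write s(m) = am³ + bm² + cm + d; the 5 given values yield a linear system in the 4 coefficients.
Solving, s(m) = 3m³ + 2m² + 5m - 7.
The coefficient of m³ is 3.

3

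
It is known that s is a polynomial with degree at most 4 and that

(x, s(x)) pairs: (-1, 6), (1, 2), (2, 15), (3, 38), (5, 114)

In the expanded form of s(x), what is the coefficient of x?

Write s(x) = ax^4 + bx³ + cx² + dx + e; the 5 given values yield a linear system in the 5 coefficients.
Solving, the top 2 coefficients vanish, and s(x) = 5x² - 2x - 1.
The coefficient of x is -2.

-2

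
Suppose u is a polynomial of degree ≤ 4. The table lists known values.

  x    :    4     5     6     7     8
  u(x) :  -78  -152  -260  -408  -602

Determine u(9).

-848

Write u(x) = ax^4 + bx³ + cx² + dx + e; the 5 given values yield a linear system in the 5 coefficients.
Solving, the leading coefficient vanishes, and u(x) = -x³ - 2x² + 5x - 2.
Then u(9) = -848.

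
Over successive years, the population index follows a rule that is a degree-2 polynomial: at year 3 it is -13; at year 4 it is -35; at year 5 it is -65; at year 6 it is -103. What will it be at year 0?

Write the value at k as Q(k).
First differences: -22, -30, -38. Second differences: -8, -8.
Level-2 differences are constant, so Q has degree 2.
Fitting a degree-2 polynomial gives Q(k) = -4k² + 6k + 5.
Then Q(0) = 5.

5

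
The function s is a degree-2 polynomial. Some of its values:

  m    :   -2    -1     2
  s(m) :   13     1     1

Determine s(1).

Write s(m) = am² + bm + c; the 3 given values yield a linear system in the 3 coefficients.
Solving, s(m) = 3m² - 3m - 5.
Then s(1) = -5.

-5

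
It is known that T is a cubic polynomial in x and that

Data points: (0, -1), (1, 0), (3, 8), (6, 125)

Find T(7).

216

Write T(x) = ax³ + bx² + cx + d; the 4 given values yield a linear system in the 4 coefficients.
Solving, T(x) = x³ - 3x² + 3x - 1.
Then T(7) = 216.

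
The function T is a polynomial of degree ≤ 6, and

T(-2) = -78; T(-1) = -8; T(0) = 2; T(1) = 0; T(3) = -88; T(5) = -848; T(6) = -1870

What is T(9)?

Write T(k) = ak^6 + bk^5 + ck^4 + dk³ + ek² + pk + q; the 7 given values yield a linear system in the 7 coefficients.
Solving, the top 2 coefficients vanish, and T(k) = -2k^4 + 4k³ - 4k² + 2.
Then T(9) = -10528.

-10528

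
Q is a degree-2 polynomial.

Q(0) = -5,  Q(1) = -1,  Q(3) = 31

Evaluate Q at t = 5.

95

Write Q(t) = at² + bt + c; the 3 given values yield a linear system in the 3 coefficients.
Solving, Q(t) = 4t² - 5.
Then Q(5) = 95.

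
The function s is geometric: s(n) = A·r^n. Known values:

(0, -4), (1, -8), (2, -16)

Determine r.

2

Consecutive ratio: -8/(-4) = 2, and -16/(-8) = 2, so r = 2.
Then A·2^0 = -4 gives A = -4, and s(n) = -4·2^n.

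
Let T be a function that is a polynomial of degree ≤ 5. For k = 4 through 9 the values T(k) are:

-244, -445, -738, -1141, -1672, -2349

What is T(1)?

-13

First differences: -201, -293, -403, -531, -677. Second differences: -92, -110, -128, -146. Third differences: -18, -18, -18.
Level-3 differences are constant, so T has degree 3.
Fitting a degree-3 polynomial gives T(k) = -3k³ - k² - 9k.
Then T(1) = -13.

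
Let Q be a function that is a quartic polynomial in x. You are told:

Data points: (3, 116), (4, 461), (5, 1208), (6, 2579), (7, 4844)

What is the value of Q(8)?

Write Q(x) = ax^4 + bx³ + cx² + dx + e; the 5 given values yield a linear system in the 5 coefficients.
Solving, Q(x) = 2x^4 + x³ - 5x² - 7x - 7.
Then Q(8) = 8321.

8321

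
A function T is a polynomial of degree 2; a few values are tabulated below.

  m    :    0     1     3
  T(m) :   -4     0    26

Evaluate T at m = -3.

Write T(m) = am² + bm + c; the 3 given values yield a linear system in the 3 coefficients.
Solving, T(m) = 3m² + m - 4.
Then T(-3) = 20.

20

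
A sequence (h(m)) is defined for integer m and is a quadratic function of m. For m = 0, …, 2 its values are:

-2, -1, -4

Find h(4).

-22

Write h(m) = am² + bm + c; the 3 given values yield a linear system in the 3 coefficients.
Solving, h(m) = -2m² + 3m - 2.
Then h(4) = -22.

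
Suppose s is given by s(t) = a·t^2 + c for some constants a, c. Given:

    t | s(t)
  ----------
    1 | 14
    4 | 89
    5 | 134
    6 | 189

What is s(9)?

From s(1) = 14 and s(4) = 89: 1a + c = 14 and 16a + c = 89.
Subtracting: 15a = 75, so a = 5; then c = 14 − 5·1 = 9.
So s(t) = 5t² + 9, and s(9) = 414.

414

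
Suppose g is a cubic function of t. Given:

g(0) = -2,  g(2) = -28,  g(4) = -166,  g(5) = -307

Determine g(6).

-512

Write g(t) = at³ + bt² + ct + d; the 4 given values yield a linear system in the 4 coefficients.
Solving, g(t) = -2t³ - 2t² - t - 2.
Then g(6) = -512.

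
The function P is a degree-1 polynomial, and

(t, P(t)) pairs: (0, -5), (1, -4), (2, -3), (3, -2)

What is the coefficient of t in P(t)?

1

First differences: 1, 1, 1.
Level-1 differences are constant, so P has degree 1.
Fitting a degree-1 polynomial gives P(t) = t - 5.
The coefficient of t is 1.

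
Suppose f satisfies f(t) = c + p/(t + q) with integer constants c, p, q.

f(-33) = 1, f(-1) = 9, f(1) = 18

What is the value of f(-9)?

3

(f(t) − c)(t + q) = p for each data point; the three points give a linear system in c and q, then p follows.
Solving: c = 0, q = -3, p = -36, so f(t) = -36/(t − 3).
Then f(-9) = 0 − 36/(-12) = 3.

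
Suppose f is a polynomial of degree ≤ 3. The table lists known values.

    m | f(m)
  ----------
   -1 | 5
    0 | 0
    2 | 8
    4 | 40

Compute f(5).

65

Write f(m) = am³ + bm² + cm + d; the 4 given values yield a linear system in the 4 coefficients.
Solving, the leading coefficient vanishes, and f(m) = 3m² - 2m.
Then f(5) = 65.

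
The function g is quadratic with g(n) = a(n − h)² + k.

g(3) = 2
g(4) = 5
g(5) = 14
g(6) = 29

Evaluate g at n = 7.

50

First differences 3, 9, 15; second difference 6 = 2a, so a = 3.
Expanding, the n-coefficient is −2ah = -6h; matching it to the data gives h = 3, and then k = 2.
So g(n) = 3(n − 3)² + 2.
g(7) = 3·4² + 2 = 50.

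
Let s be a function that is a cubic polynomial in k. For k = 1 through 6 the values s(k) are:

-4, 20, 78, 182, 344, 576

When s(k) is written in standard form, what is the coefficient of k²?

First differences: 24, 58, 104, 162, 232. Second differences: 34, 46, 58, 70. Third differences: 12, 12, 12.
Level-3 differences are constant, so s has degree 3.
Fitting a degree-3 polynomial gives s(k) = 2k³ + 5k² - 5k - 6.
The coefficient of k² is 5.

5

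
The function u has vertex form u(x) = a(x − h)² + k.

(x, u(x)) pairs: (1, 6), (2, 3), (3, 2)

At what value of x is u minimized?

3

First differences -3, -1; second difference 2 = 2a, so a = 1.
Expanding, the x-coefficient is −2ah = -2h; matching it to the data gives h = 3, and then k = 2.
So u(x) = 1(x − 3)² + 2.
Hence h = 3.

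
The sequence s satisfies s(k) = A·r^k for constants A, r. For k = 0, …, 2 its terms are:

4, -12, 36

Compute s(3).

Consecutive ratio: -12/4 = -3, and 36/(-12) = -3, so r = -3.
Then A·(-3)^0 = 4 gives A = 4, and s(k) = 4·(-3)^k.
s(3) = 4·(-3)^3 = -108.

-108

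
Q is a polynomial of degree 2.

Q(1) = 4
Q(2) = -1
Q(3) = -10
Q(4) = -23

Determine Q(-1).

2

First differences: -5, -9, -13. Second differences: -4, -4.
Level-2 differences are constant, so Q has degree 2.
Fitting a degree-2 polynomial gives Q(m) = -2m² + m + 5.
Then Q(-1) = 2.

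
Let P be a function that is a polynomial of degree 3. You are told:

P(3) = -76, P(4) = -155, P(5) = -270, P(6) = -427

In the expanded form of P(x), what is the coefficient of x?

Write P(x) = ax³ + bx² + cx + d; the 4 given values yield a linear system in the 4 coefficients.
Solving, P(x) = -x³ - 6x² + 5.
The coefficient of x is 0.

0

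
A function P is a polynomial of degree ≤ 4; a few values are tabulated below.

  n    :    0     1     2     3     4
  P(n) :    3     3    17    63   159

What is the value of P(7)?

927

First differences: 0, 14, 46, 96. Second differences: 14, 32, 50. Third differences: 18, 18.
Level-3 differences are constant, so P has degree 3.
Fitting a degree-3 polynomial gives P(n) = 3n³ - 2n² - n + 3.
Then P(7) = 927.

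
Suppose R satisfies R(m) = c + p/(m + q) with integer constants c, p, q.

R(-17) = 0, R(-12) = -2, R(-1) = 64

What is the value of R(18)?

7

(R(m) − c)(m + q) = p for each data point; the three points give a linear system in c and q, then p follows.
Solving: c = 4, q = 2, p = 60, so R(m) = 4 + 60/(m + 2).
Then R(18) = 4 + 60/20 = 7.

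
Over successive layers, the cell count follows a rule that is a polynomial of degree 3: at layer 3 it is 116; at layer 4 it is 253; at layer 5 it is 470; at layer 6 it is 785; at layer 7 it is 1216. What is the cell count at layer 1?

Write the value at t as h(t).
First differences: 137, 217, 315, 431. Second differences: 80, 98, 116. Third differences: 18, 18.
Level-3 differences are constant, so h has degree 3.
Fitting a degree-3 polynomial gives h(t) = 3t³ + 4t² - 2t + 5.
Then h(1) = 10.

10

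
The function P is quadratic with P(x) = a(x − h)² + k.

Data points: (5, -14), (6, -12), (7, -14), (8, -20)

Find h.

6

First differences 2, -2, -6; second difference -4 = 2a, so a = -2.
Expanding, the x-coefficient is −2ah = 4h; matching it to the data gives h = 6, and then k = -12.
So P(x) = -2(x − 6)² − 12.
Hence h = 6.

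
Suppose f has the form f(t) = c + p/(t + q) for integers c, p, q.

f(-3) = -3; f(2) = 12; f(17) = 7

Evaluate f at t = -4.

(f(t) − c)(t + q) = p for each data point; the three points give a linear system in c and q, then p follows.
Solving: c = 6, q = 1, p = 18, so f(t) = 6 + 18/(t + 1).
Then f(-4) = 6 + 18/(-3) = 0.

0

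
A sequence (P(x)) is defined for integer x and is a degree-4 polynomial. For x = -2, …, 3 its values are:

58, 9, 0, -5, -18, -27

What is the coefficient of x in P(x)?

Write P(x) = ax^4 + bx³ + cx² + dx + e; the 6 given values yield a linear system in the 5 coefficients.
Solving, P(x) = x^4 - 4x³ + x² - 3x.
The coefficient of x is -3.

-3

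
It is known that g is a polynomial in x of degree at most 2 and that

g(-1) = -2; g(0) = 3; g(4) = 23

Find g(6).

33

Write g(x) = ax² + bx + c; the 3 given values yield a linear system in the 3 coefficients.
Solving, the leading coefficient vanishes, and g(x) = 5x + 3.
Then g(6) = 33.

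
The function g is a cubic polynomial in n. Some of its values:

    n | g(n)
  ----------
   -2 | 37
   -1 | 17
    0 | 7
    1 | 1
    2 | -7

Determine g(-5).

First differences: -20, -10, -6, -8. Second differences: 10, 4, -2. Third differences: -6, -6.
Level-3 differences are constant, so g has degree 3.
Fitting a degree-3 polynomial gives g(n) = -n³ + 2n² - 7n + 7.
Then g(-5) = 217.

217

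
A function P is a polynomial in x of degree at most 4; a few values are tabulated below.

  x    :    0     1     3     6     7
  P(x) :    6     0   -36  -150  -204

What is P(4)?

Write P(x) = ax^4 + bx³ + cx² + dx + e; the 5 given values yield a linear system in the 5 coefficients.
Solving, the top 2 coefficients vanish, and P(x) = -4x² - 2x + 6.
Then P(4) = -66.

-66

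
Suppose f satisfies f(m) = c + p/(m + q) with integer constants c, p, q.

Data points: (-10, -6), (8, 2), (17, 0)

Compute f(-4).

-14

(f(m) − c)(m + q) = p for each data point; the three points give a linear system in c and q, then p follows.
Solving: c = -2, q = 1, p = 36, so f(m) = -2 + 36/(m + 1).
Then f(-4) = -2 + 36/(-3) = -14.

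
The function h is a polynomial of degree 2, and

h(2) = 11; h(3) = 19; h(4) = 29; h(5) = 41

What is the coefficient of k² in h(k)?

1

Write h(k) = ak² + bk + c; the 4 given values yield a linear system in the 3 coefficients.
Solving, h(k) = k² + 3k + 1.
The coefficient of k² is 1.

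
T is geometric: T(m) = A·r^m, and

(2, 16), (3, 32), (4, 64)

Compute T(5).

128

Consecutive ratio: 32/16 = 2, and 64/32 = 2, so r = 2.
Then A·2^2 = 16 gives A = 4, and T(m) = 4·2^m.
T(5) = 4·2^5 = 128.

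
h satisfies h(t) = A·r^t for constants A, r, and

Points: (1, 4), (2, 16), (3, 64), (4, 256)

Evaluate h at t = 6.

Consecutive ratio: 16/4 = 4, and 64/16 = 4, so r = 4.
Then A·4^1 = 4 gives A = 1, and h(t) = 1·4^t.
h(6) = 1·4^6 = 4096.

4096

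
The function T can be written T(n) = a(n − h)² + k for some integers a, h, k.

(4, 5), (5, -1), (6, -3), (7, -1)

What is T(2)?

First differences -6, -2, 2; second difference 4 = 2a, so a = 2.
Expanding, the n-coefficient is −2ah = -4h; matching it to the data gives h = 6, and then k = -3.
So T(n) = 2(n − 6)² − 3.
T(2) = 2·(-4)² − 3 = 29.

29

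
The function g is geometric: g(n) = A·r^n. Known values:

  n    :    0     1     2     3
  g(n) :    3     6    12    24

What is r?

Consecutive ratio: 6/3 = 2, and 12/6 = 2, so r = 2.
Then A·2^0 = 3 gives A = 3, and g(n) = 3·2^n.

2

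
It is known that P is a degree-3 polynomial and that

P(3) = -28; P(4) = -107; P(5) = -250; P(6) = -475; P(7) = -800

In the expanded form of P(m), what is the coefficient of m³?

Write P(m) = am³ + bm² + cm + d; the 5 given values yield a linear system in the 4 coefficients.
Solving, P(m) = -3m³ + 4m² + 4m + 5.
The coefficient of m³ is -3.

-3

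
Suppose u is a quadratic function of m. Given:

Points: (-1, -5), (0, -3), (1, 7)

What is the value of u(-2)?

1

Write u(m) = am² + bm + c; the 3 given values yield a linear system in the 3 coefficients.
Solving, u(m) = 4m² + 6m - 3.
Then u(-2) = 1.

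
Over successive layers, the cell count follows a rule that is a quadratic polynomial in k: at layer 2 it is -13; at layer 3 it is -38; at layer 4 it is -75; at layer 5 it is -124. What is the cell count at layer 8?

Write the value at k as u(k).
First differences: -25, -37, -49. Second differences: -12, -12.
Level-2 differences are constant, so u has degree 2.
Fitting a degree-2 polynomial gives u(k) = -6k² + 5k + 1.
Then u(8) = -343.

-343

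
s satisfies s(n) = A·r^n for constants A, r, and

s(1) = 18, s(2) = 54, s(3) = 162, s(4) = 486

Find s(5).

1458

Consecutive ratio: 54/18 = 3, and 162/54 = 3, so r = 3.
Then A·3^1 = 18 gives A = 6, and s(n) = 6·3^n.
s(5) = 6·3^5 = 1458.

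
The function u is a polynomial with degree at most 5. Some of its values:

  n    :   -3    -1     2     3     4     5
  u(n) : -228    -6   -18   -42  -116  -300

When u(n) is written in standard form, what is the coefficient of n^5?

Write u(n) = an^5 + bn^4 + cn³ + dn² + en + p; the 6 given values yield a linear system in the 6 coefficients.
Solving, the leading coefficient vanishes, and u(n) = -n^4 + 4n³ - 6n² - 5n.
The coefficient of n^5 is 0.

0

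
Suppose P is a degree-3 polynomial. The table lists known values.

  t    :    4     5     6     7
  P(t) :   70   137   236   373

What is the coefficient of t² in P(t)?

Write P(t) = at³ + bt² + ct + d; the 4 given values yield a linear system in the 4 coefficients.
Solving, P(t) = t³ + t² - 3t + 2.
The coefficient of t² is 1.

1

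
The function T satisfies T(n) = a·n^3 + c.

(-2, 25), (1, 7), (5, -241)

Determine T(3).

From T(-2) = 25 and T(1) = 7: -8a + c = 25 and 1a + c = 7.
Subtracting: 9a = -18, so a = -2; then c = 25 − (-2)·(-8) = 9.
So T(n) = -2n³ + 9, and T(3) = -45.

-45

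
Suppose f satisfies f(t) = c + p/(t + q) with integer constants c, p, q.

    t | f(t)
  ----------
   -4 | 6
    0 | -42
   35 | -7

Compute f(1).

-24

(f(t) − c)(t + q) = p for each data point; the three points give a linear system in c and q, then p follows.
Solving: c = -6, q = 1, p = -36, so f(t) = -6 − 36/(t + 1).
Then f(1) = -6 − 36/2 = -24.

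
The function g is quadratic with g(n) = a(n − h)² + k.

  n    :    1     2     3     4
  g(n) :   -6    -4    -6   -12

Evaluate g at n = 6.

First differences 2, -2, -6; second difference -4 = 2a, so a = -2.
Expanding, the n-coefficient is −2ah = 4h; matching it to the data gives h = 2, and then k = -4.
So g(n) = -2(n − 2)² − 4.
g(6) = -2·4² − 4 = -36.

-36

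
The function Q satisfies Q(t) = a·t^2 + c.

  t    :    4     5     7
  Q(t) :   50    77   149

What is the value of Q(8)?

From Q(4) = 50 and Q(5) = 77: 16a + c = 50 and 25a + c = 77.
Subtracting: 9a = 27, so a = 3; then c = 50 − 3·16 = 2.
So Q(t) = 3t² + 2, and Q(8) = 194.

194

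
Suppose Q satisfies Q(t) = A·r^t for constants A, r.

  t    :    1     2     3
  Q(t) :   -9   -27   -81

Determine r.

Consecutive ratio: -27/(-9) = 3, and -81/(-27) = 3, so r = 3.
Then A·3^1 = -9 gives A = -3, and Q(t) = -3·3^t.

3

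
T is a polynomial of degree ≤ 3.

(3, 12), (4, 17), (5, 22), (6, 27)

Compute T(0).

First differences: 5, 5, 5.
Level-1 differences are constant, so T has degree 1.
Fitting a degree-1 polynomial gives T(m) = 5m - 3.
Then T(0) = -3.

-3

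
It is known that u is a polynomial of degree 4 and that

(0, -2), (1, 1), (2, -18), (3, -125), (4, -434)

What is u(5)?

-1107

Write u(m) = am^4 + bm³ + cm² + dm + e; the 5 given values yield a linear system in the 5 coefficients.
Solving, u(m) = -2m^4 + m³ + 4m - 2.
Then u(5) = -1107.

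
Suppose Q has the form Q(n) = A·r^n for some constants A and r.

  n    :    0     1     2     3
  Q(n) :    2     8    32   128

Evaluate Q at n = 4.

512

Consecutive ratio: 8/2 = 4, and 32/8 = 4, so r = 4.
Then A·4^0 = 2 gives A = 2, and Q(n) = 2·4^n.
Q(4) = 2·4^4 = 512.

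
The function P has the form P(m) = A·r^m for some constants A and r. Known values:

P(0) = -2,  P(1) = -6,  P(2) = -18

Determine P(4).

Consecutive ratio: -6/(-2) = 3, and -18/(-6) = 3, so r = 3.
Then A·3^0 = -2 gives A = -2, and P(m) = -2·3^m.
P(4) = -2·3^4 = -162.

-162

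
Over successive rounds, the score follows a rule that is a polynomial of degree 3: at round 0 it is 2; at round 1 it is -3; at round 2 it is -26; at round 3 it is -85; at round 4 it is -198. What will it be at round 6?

Write the value at n as T(n).
First differences: -5, -23, -59, -113. Second differences: -18, -36, -54. Third differences: -18, -18.
Level-3 differences are constant, so T has degree 3.
Fitting a degree-3 polynomial gives T(n) = -3n³ - 2n + 2.
Then T(6) = -658.

-658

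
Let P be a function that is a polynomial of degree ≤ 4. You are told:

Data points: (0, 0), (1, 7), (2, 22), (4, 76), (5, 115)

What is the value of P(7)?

217

Write P(t) = at^4 + bt³ + ct² + dt + e; the 5 given values yield a linear system in the 5 coefficients.
Solving, the top 2 coefficients vanish, and P(t) = 4t² + 3t.
Then P(7) = 217.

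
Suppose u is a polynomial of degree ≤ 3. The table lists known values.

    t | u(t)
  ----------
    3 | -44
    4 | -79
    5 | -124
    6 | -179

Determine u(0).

First differences: -35, -45, -55. Second differences: -10, -10.
Level-2 differences are constant, so u has degree 2.
Fitting a degree-2 polynomial gives u(t) = -5t² + 1.
Then u(0) = 1.

1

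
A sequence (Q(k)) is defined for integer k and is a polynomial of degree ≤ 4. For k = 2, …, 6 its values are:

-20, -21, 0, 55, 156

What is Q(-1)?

-5

First differences: -1, 21, 55, 101. Second differences: 22, 34, 46. Third differences: 12, 12.
Level-3 differences are constant, so Q has degree 3.
Fitting a degree-3 polynomial gives Q(k) = 2k³ - 7k² - 4k.
Then Q(-1) = -5.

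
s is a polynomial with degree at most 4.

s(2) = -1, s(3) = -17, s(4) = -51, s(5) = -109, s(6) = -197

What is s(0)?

First differences: -16, -34, -58, -88. Second differences: -18, -24, -30. Third differences: -6, -6.
Level-3 differences are constant, so s has degree 3.
Fitting a degree-3 polynomial gives s(m) = -m³ + 3m + 1.
The constant term is s(0) = 1.

1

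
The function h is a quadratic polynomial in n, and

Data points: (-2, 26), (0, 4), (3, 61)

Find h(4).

Write h(n) = an² + bn + c; the 3 given values yield a linear system in the 3 coefficients.
Solving, h(n) = 6n² + n + 4.
Then h(4) = 104.

104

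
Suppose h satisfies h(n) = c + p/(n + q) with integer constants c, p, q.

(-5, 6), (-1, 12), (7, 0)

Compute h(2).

-15

(h(n) − c)(n + q) = p for each data point; the three points give a linear system in c and q, then p follows.
Solving: c = 3, q = -1, p = -18, so h(n) = 3 − 18/(n − 1).
Then h(2) = 3 − 18/1 = -15.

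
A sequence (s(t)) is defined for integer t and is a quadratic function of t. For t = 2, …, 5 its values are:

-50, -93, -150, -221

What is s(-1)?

-5

Write s(t) = at² + bt + c; the 4 given values yield a linear system in the 3 coefficients.
Solving, s(t) = -7t² - 8t - 6.
Then s(-1) = -5.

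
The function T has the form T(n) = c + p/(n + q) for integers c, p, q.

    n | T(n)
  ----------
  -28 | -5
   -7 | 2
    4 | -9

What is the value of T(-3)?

(T(n) − c)(n + q) = p for each data point; the three points give a linear system in c and q, then p follows.
Solving: c = -6, q = 4, p = -24, so T(n) = -6 − 24/(n + 4).
Then T(-3) = -6 − 24/1 = -30.

-30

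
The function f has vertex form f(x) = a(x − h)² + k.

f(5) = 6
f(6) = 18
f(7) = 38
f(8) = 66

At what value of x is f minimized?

First differences 12, 20, 28; second difference 8 = 2a, so a = 4.
Expanding, the x-coefficient is −2ah = -8h; matching it to the data gives h = 4, and then k = 2.
So f(x) = 4(x − 4)² + 2.
Hence h = 4.

4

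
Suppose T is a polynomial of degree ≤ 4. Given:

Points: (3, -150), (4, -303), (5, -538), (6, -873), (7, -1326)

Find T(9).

-2658

First differences: -153, -235, -335, -453. Second differences: -82, -100, -118. Third differences: -18, -18.
Level-3 differences are constant, so T has degree 3.
Fitting a degree-3 polynomial gives T(m) = -3m³ - 5m² - 7m - 3.
Then T(9) = -2658.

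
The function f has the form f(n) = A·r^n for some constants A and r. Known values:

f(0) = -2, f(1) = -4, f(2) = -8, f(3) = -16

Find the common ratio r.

2

Consecutive ratio: -4/(-2) = 2, and -8/(-4) = 2, so r = 2.
Then A·2^0 = -2 gives A = -2, and f(n) = -2·2^n.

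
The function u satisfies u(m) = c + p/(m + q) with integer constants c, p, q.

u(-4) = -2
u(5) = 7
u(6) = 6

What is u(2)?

22

(u(m) − c)(m + q) = p for each data point; the three points give a linear system in c and q, then p follows.
Solving: c = 2, q = -1, p = 20, so u(m) = 2 + 20/(m − 1).
Then u(2) = 2 + 20/1 = 22.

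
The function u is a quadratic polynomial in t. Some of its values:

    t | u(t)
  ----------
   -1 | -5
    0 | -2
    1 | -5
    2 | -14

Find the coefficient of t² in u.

-3

Write u(t) = at² + bt + c; the 4 given values yield a linear system in the 3 coefficients.
Solving, u(t) = -3t² - 2.
The coefficient of t² is -3.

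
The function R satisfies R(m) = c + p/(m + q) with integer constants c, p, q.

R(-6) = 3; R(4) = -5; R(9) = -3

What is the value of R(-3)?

9

(R(m) − c)(m + q) = p for each data point; the three points give a linear system in c and q, then p follows.
Solving: c = -1, q = 1, p = -20, so R(m) = -1 − 20/(m + 1).
Then R(-3) = -1 − 20/(-2) = 9.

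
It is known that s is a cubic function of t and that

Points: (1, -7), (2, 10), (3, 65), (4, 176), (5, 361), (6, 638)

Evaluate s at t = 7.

First differences: 17, 55, 111, 185, 277. Second differences: 38, 56, 74, 92. Third differences: 18, 18, 18.
Level-3 differences are constant, so s has degree 3.
Extending the table by one column gives the next first difference 387, so s(7) = 638 + 387 = 1025.

1025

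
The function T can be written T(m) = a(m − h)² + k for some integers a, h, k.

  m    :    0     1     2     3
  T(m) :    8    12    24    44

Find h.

First differences 4, 12, 20; second difference 8 = 2a, so a = 4.
Expanding, the m-coefficient is −2ah = -8h; matching it to the data gives h = 0, and then k = 8.
So T(m) = 4(m + 0)² + 8.
Hence h = 0.

0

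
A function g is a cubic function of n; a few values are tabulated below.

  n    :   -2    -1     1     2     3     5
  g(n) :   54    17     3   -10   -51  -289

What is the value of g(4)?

-138

Write g(n) = an³ + bn² + cn + d; the 6 given values yield a linear system in the 4 coefficients.
Solving, g(n) = -3n³ + 4n² - 4n + 6.
Then g(4) = -138.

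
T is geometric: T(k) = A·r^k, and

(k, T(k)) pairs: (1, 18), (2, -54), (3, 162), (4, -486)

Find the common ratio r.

Consecutive ratio: -54/18 = -3, and 162/(-54) = -3, so r = -3.
Then A·(-3)^1 = 18 gives A = -6, and T(k) = -6·(-3)^k.

-3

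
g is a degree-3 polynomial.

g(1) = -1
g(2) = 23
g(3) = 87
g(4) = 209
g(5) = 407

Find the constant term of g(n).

-3

First differences: 24, 64, 122, 198. Second differences: 40, 58, 76. Third differences: 18, 18.
Level-3 differences are constant, so g has degree 3.
Fitting a degree-3 polynomial gives g(n) = 3n³ + 2n² - 3n - 3.
The constant term is g(0) = -3.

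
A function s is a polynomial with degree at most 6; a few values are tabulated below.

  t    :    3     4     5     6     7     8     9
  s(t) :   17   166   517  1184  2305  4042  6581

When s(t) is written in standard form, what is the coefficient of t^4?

1

First differences: 149, 351, 667, 1121, 1737, 2539. Second differences: 202, 316, 454, 616, 802. Third differences: 114, 138, 162, 186. Fourth differences: 24, 24, 24.
Level-4 differences are constant, so s has degree 4.
Fitting a degree-4 polynomial gives s(t) = t^4 + t³ - 8t² - 7t + 2.
The coefficient of t^4 is 1.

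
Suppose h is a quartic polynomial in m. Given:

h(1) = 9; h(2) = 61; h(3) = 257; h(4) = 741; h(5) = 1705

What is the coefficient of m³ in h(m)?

4

Write h(m) = am^4 + bm³ + cm² + dm + e; the 5 given values yield a linear system in the 5 coefficients.
Solving, h(m) = 2m^4 + 4m³ - 2m² + 5.
The coefficient of m³ is 4.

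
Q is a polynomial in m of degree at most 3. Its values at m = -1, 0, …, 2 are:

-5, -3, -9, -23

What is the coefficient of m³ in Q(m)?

Write Q(m) = am³ + bm² + cm + d; the 4 given values yield a linear system in the 4 coefficients.
Solving, the leading coefficient vanishes, and Q(m) = -4m² - 2m - 3.
The coefficient of m³ is 0.

0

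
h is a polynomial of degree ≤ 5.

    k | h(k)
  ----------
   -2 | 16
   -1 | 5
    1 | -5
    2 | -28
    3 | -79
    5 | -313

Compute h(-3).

47

Write h(k) = ak^5 + bk^4 + ck³ + dk² + ek + p; the 6 given values yield a linear system in the 6 coefficients.
Solving, the top 2 coefficients vanish, and h(k) = -2k³ - 2k² - 3k + 2.
Then h(-3) = 47.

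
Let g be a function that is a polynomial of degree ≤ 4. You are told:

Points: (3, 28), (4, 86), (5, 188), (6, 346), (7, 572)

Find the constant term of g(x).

-2

First differences: 58, 102, 158, 226. Second differences: 44, 56, 68. Third differences: 12, 12.
Level-3 differences are constant, so g has degree 3.
Fitting a degree-3 polynomial gives g(x) = 2x³ - 2x² - 2x - 2.
The constant term is g(0) = -2.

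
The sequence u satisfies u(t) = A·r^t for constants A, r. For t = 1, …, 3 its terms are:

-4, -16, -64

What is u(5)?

-1024

Consecutive ratio: -16/(-4) = 4, and -64/(-16) = 4, so r = 4.
Then A·4^1 = -4 gives A = -1, and u(t) = -1·4^t.
u(5) = -1·4^5 = -1024.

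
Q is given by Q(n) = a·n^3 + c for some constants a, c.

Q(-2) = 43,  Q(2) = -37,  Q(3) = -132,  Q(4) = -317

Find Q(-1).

From Q(-2) = 43 and Q(2) = -37: -8a + c = 43 and 8a + c = -37.
Subtracting: 16a = -80, so a = -5; then c = 43 − (-5)·(-8) = 3.
So Q(n) = -5n³ + 3, and Q(-1) = 8.

8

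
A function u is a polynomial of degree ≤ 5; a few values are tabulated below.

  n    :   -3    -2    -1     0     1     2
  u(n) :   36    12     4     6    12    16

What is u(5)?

-44

Write u(n) = an^5 + bn^4 + cn³ + dn² + en + p; the 6 given values yield a linear system in the 6 coefficients.
Solving, the top 2 coefficients vanish, and u(n) = -n³ + 2n² + 5n + 6.
Then u(5) = -44.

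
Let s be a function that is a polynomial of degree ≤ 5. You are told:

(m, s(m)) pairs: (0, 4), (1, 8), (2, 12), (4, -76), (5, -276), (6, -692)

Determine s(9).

-4496

Write s(m) = am^5 + bm^4 + cm³ + dm² + em + p; the 6 given values yield a linear system in the 6 coefficients.
Solving, the leading coefficient vanishes, and s(m) = -m^4 + 3m³ - 2m² + 4m + 4.
Then s(9) = -4496.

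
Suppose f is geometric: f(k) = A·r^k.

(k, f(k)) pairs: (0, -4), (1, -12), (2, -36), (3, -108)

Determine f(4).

Consecutive ratio: -12/(-4) = 3, and -36/(-12) = 3, so r = 3.
Then A·3^0 = -4 gives A = -4, and f(k) = -4·3^k.
f(4) = -4·3^4 = -324.

-324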